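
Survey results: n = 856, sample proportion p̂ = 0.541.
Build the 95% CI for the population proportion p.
(0.508, 0.574)

Proportion CI:
SE = √(p̂(1-p̂)/n) = √(0.541 · 0.459 / 856) = 0.01703

z* = 1.960
Margin = z* · SE = 1.960 · 0.01703 = 0.0334

CI: 0.541 ± 0.0334 = (0.508, 0.574)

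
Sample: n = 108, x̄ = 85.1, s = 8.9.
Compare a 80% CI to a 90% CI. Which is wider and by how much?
90% CI is wider by 0.63

df = 107
80% CI: t* = 1.290, (84.00, 86.20), width = 2 · t* · s/√n = 2.21
90% CI: t* = 1.659, (83.68, 86.52), width = 2 · t* · s/√n = 2.84

The 90% CI is wider by 2.84 - 2.21 = 0.63.
Higher confidence requires a wider interval.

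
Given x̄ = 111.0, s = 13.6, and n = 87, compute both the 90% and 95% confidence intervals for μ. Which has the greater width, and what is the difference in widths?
95% CI is wider by 0.95

df = 86
90% CI: t* = 1.663, (108.58, 113.42), width = 2 · t* · s/√n = 4.85
95% CI: t* = 1.988, (108.10, 113.90), width = 2 · t* · s/√n = 5.80

The 95% CI is wider by 5.80 - 4.85 = 0.95.
Higher confidence requires a wider interval.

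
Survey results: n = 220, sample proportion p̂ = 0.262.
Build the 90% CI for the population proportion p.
(0.213, 0.311)

Proportion CI:
SE = √(p̂(1-p̂)/n) = √(0.262 · 0.738 / 220) = 0.02965

z* = 1.645
Margin = z* · SE = 1.645 · 0.02965 = 0.0488

CI: 0.262 ± 0.0488 = (0.213, 0.311)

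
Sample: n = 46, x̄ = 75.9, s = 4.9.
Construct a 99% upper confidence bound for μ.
μ ≤ 77.64

Upper bound (one-sided):
t* = 2.412 (one-sided for 99%)
Upper bound = x̄ + t* · s/√n = 75.9 + 2.412 · 4.9/√46 = 77.64

We are 99% confident that μ ≤ 77.64.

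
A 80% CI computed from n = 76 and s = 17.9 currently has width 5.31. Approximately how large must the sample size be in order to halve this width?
n ≈ 304

CI width ∝ 1/√n
To reduce width by factor 2, need √n to grow by 2 → need 2² = 4 times as many samples.

Current: n = 76, width = 5.31
New: n = 304, width ≈ 2.64

Width reduced by factor of 5.31/2.64 = 2.01.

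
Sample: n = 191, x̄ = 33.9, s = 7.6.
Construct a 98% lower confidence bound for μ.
μ ≥ 32.76

Lower bound (one-sided):
t* = 2.068 (one-sided for 98%)
Lower bound = x̄ - t* · s/√n = 33.9 - 2.068 · 7.6/√191 = 32.76

We are 98% confident that μ ≥ 32.76.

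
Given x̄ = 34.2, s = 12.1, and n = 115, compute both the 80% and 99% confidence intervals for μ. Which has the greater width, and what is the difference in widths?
99% CI is wider by 3.00

df = 114
80% CI: t* = 1.289, (32.75, 35.65), width = 2 · t* · s/√n = 2.91
99% CI: t* = 2.620, (31.24, 37.16), width = 2 · t* · s/√n = 5.91

The 99% CI is wider by 5.91 - 2.91 = 3.00.
Higher confidence requires a wider interval.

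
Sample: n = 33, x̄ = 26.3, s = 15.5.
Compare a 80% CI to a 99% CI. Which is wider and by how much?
99% CI is wider by 7.72

df = 32
80% CI: t* = 1.309, (22.77, 29.83), width = 2 · t* · s/√n = 7.06
99% CI: t* = 2.738, (18.91, 33.69), width = 2 · t* · s/√n = 14.78

The 99% CI is wider by 14.78 - 7.06 = 7.72.
Higher confidence requires a wider interval.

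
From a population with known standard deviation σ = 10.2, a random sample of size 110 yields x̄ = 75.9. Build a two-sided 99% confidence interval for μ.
(73.39, 78.41)

z-interval (σ known):
z* = 2.576 for 99% confidence

Margin of error = z* · σ/√n = 2.576 · 10.2/√110 = 2.51

CI: (75.9 - 2.51, 75.9 + 2.51) = (73.39, 78.41)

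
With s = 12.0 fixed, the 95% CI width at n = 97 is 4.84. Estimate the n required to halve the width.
n ≈ 388

CI width ∝ 1/√n
To reduce width by factor 2, need √n to grow by 2 → need 2² = 4 times as many samples.

Current: n = 97, width = 4.84
New: n = 388, width ≈ 2.40

Width reduced by factor of 4.84/2.40 = 2.02.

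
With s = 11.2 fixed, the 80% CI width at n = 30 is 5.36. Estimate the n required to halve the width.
n ≈ 120

CI width ∝ 1/√n
To reduce width by factor 2, need √n to grow by 2 → need 2² = 4 times as many samples.

Current: n = 30, width = 5.36
New: n = 120, width ≈ 2.64

Width reduced by factor of 5.36/2.64 = 2.03.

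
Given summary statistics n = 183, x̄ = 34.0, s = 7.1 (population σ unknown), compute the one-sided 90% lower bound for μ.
μ ≥ 33.33

Lower bound (one-sided):
t* = 1.286 (one-sided for 90%)
Lower bound = x̄ - t* · s/√n = 34.0 - 1.286 · 7.1/√183 = 33.33

We are 90% confident that μ ≥ 33.33.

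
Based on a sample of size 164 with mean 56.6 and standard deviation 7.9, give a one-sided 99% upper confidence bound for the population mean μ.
μ ≤ 58.05

Upper bound (one-sided):
t* = 2.349 (one-sided for 99%)
Upper bound = x̄ + t* · s/√n = 56.6 + 2.349 · 7.9/√164 = 58.05

We are 99% confident that μ ≤ 58.05.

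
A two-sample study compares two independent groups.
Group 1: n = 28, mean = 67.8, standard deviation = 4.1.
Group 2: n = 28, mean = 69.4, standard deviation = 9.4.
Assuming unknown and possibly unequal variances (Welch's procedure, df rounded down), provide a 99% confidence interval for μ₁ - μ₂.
(-6.87, 3.67)

Difference: x̄₁ - x̄₂ = -1.60
SE = √(s₁²/n₁ + s₂²/n₂) = √(4.1²/28 + 9.4²/28) = 1.9381
df = 36.91 → 36 (Welch–Satterthwaite, rounded down)
t* = 2.719

CI: -1.60 ± 2.719 · 1.9381 = -1.60 ± 5.27 = (-6.87, 3.67)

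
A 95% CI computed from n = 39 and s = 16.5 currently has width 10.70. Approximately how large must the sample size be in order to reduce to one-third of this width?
n ≈ 351

CI width ∝ 1/√n
To reduce width by factor 3, need √n to grow by 3 → need 3² = 9 times as many samples.

Current: n = 39, width = 10.70
New: n = 351, width ≈ 3.46

Width reduced by factor of 10.70/3.46 = 3.09.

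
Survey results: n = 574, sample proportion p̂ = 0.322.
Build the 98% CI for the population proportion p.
(0.277, 0.367)

Proportion CI:
SE = √(p̂(1-p̂)/n) = √(0.322 · 0.678 / 574) = 0.01950

z* = 2.326
Margin = z* · SE = 2.326 · 0.01950 = 0.0454

CI: 0.322 ± 0.0454 = (0.277, 0.367)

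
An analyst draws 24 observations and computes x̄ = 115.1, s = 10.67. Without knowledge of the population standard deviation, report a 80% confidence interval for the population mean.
(112.23, 117.97)

t-interval (σ unknown):
df = n - 1 = 23
t* = 1.319 for 80% confidence

Margin of error = t* · s/√n = 1.319 · 10.67/√24 = 2.87

CI: (112.23, 117.97)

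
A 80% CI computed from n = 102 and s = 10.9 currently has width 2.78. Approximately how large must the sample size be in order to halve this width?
n ≈ 408

CI width ∝ 1/√n
To reduce width by factor 2, need √n to grow by 2 → need 2² = 4 times as many samples.

Current: n = 102, width = 2.78
New: n = 408, width ≈ 1.39

Width reduced by factor of 2.78/1.39 = 2.00.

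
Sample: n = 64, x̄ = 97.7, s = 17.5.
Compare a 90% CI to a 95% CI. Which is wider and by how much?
95% CI is wider by 1.44

df = 63
90% CI: t* = 1.669, (94.05, 101.35), width = 2 · t* · s/√n = 7.30
95% CI: t* = 1.998, (93.33, 102.07), width = 2 · t* · s/√n = 8.74

The 95% CI is wider by 8.74 - 7.30 = 1.44.
Higher confidence requires a wider interval.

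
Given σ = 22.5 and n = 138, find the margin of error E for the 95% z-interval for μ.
Margin of error = 3.75

Margin of error = z* · σ/√n
= 1.960 · 22.5/√138
= 1.960 · 22.5/11.7473
= 3.75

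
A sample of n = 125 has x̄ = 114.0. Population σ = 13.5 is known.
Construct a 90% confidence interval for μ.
(112.01, 115.99)

z-interval (σ known):
z* = 1.645 for 90% confidence

Margin of error = z* · σ/√n = 1.645 · 13.5/√125 = 1.99

CI: (114.0 - 1.99, 114.0 + 1.99) = (112.01, 115.99)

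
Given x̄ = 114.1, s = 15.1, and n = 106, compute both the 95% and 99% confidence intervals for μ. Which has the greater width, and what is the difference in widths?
99% CI is wider by 1.87

df = 105
95% CI: t* = 1.983, (111.19, 117.01), width = 2 · t* · s/√n = 5.82
99% CI: t* = 2.623, (110.25, 117.95), width = 2 · t* · s/√n = 7.69

The 99% CI is wider by 7.69 - 5.82 = 1.87.
Higher confidence requires a wider interval.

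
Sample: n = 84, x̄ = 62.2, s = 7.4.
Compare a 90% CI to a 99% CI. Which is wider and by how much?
99% CI is wider by 1.57

df = 83
90% CI: t* = 1.663, (60.86, 63.54), width = 2 · t* · s/√n = 2.69
99% CI: t* = 2.636, (60.07, 64.33), width = 2 · t* · s/√n = 4.26

The 99% CI is wider by 4.26 - 2.69 = 1.57.
Higher confidence requires a wider interval.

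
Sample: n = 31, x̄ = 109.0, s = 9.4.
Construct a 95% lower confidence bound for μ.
μ ≥ 106.13

Lower bound (one-sided):
t* = 1.697 (one-sided for 95%)
Lower bound = x̄ - t* · s/√n = 109.0 - 1.697 · 9.4/√31 = 106.13

We are 95% confident that μ ≥ 106.13.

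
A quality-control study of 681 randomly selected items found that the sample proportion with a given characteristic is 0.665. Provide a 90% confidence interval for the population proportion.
(0.635, 0.695)

Proportion CI:
SE = √(p̂(1-p̂)/n) = √(0.665 · 0.335 / 681) = 0.01809

z* = 1.645
Margin = z* · SE = 1.645 · 0.01809 = 0.0298

CI: 0.665 ± 0.0298 = (0.635, 0.695)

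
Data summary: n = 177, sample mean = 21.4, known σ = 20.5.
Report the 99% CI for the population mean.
(17.43, 25.37)

z-interval (σ known):
z* = 2.576 for 99% confidence

Margin of error = z* · σ/√n = 2.576 · 20.5/√177 = 3.97

CI: (21.4 - 3.97, 21.4 + 3.97) = (17.43, 25.37)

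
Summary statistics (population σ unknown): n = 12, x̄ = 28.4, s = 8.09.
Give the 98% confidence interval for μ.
(22.05, 34.75)

t-interval (σ unknown):
df = n - 1 = 11
t* = 2.718 for 98% confidence

Margin of error = t* · s/√n = 2.718 · 8.09/√12 = 6.35

CI: (22.05, 34.75)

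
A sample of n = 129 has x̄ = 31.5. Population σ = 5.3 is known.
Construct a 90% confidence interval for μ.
(30.73, 32.27)

z-interval (σ known):
z* = 1.645 for 90% confidence

Margin of error = z* · σ/√n = 1.645 · 5.3/√129 = 0.77

CI: (31.5 - 0.77, 31.5 + 0.77) = (30.73, 32.27)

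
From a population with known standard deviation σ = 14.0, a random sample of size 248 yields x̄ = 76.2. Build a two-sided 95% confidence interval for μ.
(74.46, 77.94)

z-interval (σ known):
z* = 1.960 for 95% confidence

Margin of error = z* · σ/√n = 1.960 · 14.0/√248 = 1.74

CI: (76.2 - 1.74, 76.2 + 1.74) = (74.46, 77.94)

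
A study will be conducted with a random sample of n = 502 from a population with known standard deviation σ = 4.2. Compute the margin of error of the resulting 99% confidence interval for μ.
Margin of error = 0.48

Margin of error = z* · σ/√n
= 2.576 · 4.2/√502
= 2.576 · 4.2/22.4054
= 0.48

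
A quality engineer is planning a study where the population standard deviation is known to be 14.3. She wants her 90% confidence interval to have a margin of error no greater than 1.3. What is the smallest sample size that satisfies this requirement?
n ≥ 328

For margin E ≤ 1.3:
n ≥ (z* · σ / E)²
n ≥ (1.645 · 14.3 / 1.3)²
n ≥ 327.43

Minimum n = 328 (rounding up)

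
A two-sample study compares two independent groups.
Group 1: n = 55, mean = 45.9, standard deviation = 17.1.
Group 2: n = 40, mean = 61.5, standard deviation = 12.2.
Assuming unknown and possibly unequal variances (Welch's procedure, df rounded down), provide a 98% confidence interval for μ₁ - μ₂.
(-22.72, -8.48)

Difference: x̄₁ - x̄₂ = -15.60
SE = √(s₁²/n₁ + s₂²/n₂) = √(17.1²/55 + 12.2²/40) = 3.0063
df = 92.98 → 92 (Welch–Satterthwaite, rounded down)
t* = 2.368

CI: -15.60 ± 2.368 · 3.0063 = -15.60 ± 7.12 = (-22.72, -8.48)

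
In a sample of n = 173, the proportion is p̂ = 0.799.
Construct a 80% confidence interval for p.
(0.760, 0.838)

Proportion CI:
SE = √(p̂(1-p̂)/n) = √(0.799 · 0.201 / 173) = 0.03047

z* = 1.282
Margin = z* · SE = 1.282 · 0.03047 = 0.0391

CI: 0.799 ± 0.0391 = (0.760, 0.838)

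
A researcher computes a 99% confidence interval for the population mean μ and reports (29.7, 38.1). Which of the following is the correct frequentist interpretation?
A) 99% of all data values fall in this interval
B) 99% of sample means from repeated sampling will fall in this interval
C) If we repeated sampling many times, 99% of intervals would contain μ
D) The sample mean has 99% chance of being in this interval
C

A) Wrong — a CI is about the parameter μ, not individual data values.
B) Wrong — coverage applies to intervals containing μ, not to future x̄ values.
C) Correct — this is the frequentist long-run coverage interpretation.
D) Wrong — x̄ is observed and sits in the interval by construction.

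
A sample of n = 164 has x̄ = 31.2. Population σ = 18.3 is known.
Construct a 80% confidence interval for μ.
(29.37, 33.03)

z-interval (σ known):
z* = 1.282 for 80% confidence

Margin of error = z* · σ/√n = 1.282 · 18.3/√164 = 1.83

CI: (31.2 - 1.83, 31.2 + 1.83) = (29.37, 33.03)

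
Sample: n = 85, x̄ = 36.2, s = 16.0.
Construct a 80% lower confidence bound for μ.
μ ≥ 34.73

Lower bound (one-sided):
t* = 0.846 (one-sided for 80%)
Lower bound = x̄ - t* · s/√n = 36.2 - 0.846 · 16.0/√85 = 34.73

We are 80% confident that μ ≥ 34.73.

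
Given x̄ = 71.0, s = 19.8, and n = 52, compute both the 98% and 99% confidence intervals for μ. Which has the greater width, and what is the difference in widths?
99% CI is wider by 1.51

df = 51
98% CI: t* = 2.402, (64.40, 77.60), width = 2 · t* · s/√n = 13.19
99% CI: t* = 2.676, (63.65, 78.35), width = 2 · t* · s/√n = 14.70

The 99% CI is wider by 14.70 - 13.19 = 1.51.
Higher confidence requires a wider interval.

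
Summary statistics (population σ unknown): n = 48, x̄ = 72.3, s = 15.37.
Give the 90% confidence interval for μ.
(68.58, 76.02)

t-interval (σ unknown):
df = n - 1 = 47
t* = 1.678 for 90% confidence

Margin of error = t* · s/√n = 1.678 · 15.37/√48 = 3.72

CI: (68.58, 76.02)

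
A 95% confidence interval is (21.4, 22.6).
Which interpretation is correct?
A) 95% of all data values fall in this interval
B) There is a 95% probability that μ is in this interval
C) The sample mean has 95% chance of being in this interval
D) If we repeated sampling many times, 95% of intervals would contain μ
D

A) Wrong — a CI is about the parameter μ, not individual data values.
B) Wrong — μ is fixed; the randomness lives in the interval, not in μ.
C) Wrong — x̄ is observed and sits in the interval by construction.
D) Correct — this is the frequentist long-run coverage interpretation.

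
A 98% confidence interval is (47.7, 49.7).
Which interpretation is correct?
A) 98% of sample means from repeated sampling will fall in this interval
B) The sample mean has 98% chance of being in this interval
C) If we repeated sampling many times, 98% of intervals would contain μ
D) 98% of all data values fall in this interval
C

A) Wrong — coverage applies to intervals containing μ, not to future x̄ values.
B) Wrong — x̄ is observed and sits in the interval by construction.
C) Correct — this is the frequentist long-run coverage interpretation.
D) Wrong — a CI is about the parameter μ, not individual data values.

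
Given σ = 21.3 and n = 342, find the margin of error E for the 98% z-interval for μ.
Margin of error = 2.68

Margin of error = z* · σ/√n
= 2.326 · 21.3/√342
= 2.326 · 21.3/18.4932
= 2.68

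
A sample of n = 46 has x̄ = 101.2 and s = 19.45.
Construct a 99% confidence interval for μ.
(93.49, 108.91)

t-interval (σ unknown):
df = n - 1 = 45
t* = 2.690 for 99% confidence

Margin of error = t* · s/√n = 2.690 · 19.45/√46 = 7.71

CI: (93.49, 108.91)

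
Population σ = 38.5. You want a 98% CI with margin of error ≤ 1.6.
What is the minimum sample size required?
n ≥ 3133

For margin E ≤ 1.6:
n ≥ (z* · σ / E)²
n ≥ (2.326 · 38.5 / 1.6)²
n ≥ 3132.57

Minimum n = 3133 (rounding up)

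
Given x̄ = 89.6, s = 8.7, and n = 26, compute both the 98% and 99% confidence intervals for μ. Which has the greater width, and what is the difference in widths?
99% CI is wider by 1.03

df = 25
98% CI: t* = 2.485, (85.36, 93.84), width = 2 · t* · s/√n = 8.48
99% CI: t* = 2.787, (84.84, 94.36), width = 2 · t* · s/√n = 9.51

The 99% CI is wider by 9.51 - 8.48 = 1.03.
Higher confidence requires a wider interval.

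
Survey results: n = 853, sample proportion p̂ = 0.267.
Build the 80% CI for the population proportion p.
(0.248, 0.286)

Proportion CI:
SE = √(p̂(1-p̂)/n) = √(0.267 · 0.733 / 853) = 0.01515

z* = 1.282
Margin = z* · SE = 1.282 · 0.01515 = 0.0194

CI: 0.267 ± 0.0194 = (0.248, 0.286)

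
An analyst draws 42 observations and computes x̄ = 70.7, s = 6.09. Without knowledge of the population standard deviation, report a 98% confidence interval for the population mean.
(68.42, 72.98)

t-interval (σ unknown):
df = n - 1 = 41
t* = 2.421 for 98% confidence

Margin of error = t* · s/√n = 2.421 · 6.09/√42 = 2.28

CI: (68.42, 72.98)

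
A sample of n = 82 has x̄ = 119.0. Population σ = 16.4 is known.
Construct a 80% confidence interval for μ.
(116.68, 121.32)

z-interval (σ known):
z* = 1.282 for 80% confidence

Margin of error = z* · σ/√n = 1.282 · 16.4/√82 = 2.32

CI: (119.0 - 2.32, 119.0 + 2.32) = (116.68, 121.32)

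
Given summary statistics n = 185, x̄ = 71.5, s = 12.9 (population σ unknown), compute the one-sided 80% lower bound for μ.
μ ≥ 70.70

Lower bound (one-sided):
t* = 0.844 (one-sided for 80%)
Lower bound = x̄ - t* · s/√n = 71.5 - 0.844 · 12.9/√185 = 70.70

We are 80% confident that μ ≥ 70.70.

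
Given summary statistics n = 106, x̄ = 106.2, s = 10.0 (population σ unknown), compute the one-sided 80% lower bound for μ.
μ ≥ 105.38

Lower bound (one-sided):
t* = 0.845 (one-sided for 80%)
Lower bound = x̄ - t* · s/√n = 106.2 - 0.845 · 10.0/√106 = 105.38

We are 80% confident that μ ≥ 105.38.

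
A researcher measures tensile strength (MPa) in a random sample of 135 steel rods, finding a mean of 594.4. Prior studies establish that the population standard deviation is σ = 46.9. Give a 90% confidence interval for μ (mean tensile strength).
(587.76, 601.04)

z-interval (σ known):
z* = 1.645 for 90% confidence

Margin of error = z* · σ/√n = 1.645 · 46.9/√135 = 6.64

CI: (594.4 - 6.64, 594.4 + 6.64) = (587.76, 601.04)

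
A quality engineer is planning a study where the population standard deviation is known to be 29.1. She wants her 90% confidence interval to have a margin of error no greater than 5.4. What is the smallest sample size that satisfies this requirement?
n ≥ 79

For margin E ≤ 5.4:
n ≥ (z* · σ / E)²
n ≥ (1.645 · 29.1 / 5.4)²
n ≥ 78.58

Minimum n = 79 (rounding up)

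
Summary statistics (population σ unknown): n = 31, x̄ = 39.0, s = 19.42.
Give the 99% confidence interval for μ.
(29.41, 48.59)

t-interval (σ unknown):
df = n - 1 = 30
t* = 2.750 for 99% confidence

Margin of error = t* · s/√n = 2.750 · 19.42/√31 = 9.59

CI: (29.41, 48.59)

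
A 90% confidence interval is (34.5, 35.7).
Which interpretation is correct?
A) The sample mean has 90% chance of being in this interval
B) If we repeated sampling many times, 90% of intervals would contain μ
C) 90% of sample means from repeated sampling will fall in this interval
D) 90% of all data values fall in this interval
B

A) Wrong — x̄ is observed and sits in the interval by construction.
B) Correct — this is the frequentist long-run coverage interpretation.
C) Wrong — coverage applies to intervals containing μ, not to future x̄ values.
D) Wrong — a CI is about the parameter μ, not individual data values.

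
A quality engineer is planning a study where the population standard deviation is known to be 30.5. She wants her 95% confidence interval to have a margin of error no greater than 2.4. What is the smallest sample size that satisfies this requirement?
n ≥ 621

For margin E ≤ 2.4:
n ≥ (z* · σ / E)²
n ≥ (1.960 · 30.5 / 2.4)²
n ≥ 620.43

Minimum n = 621 (rounding up)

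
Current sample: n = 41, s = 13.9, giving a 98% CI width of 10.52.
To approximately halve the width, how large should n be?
n ≈ 164

CI width ∝ 1/√n
To reduce width by factor 2, need √n to grow by 2 → need 2² = 4 times as many samples.

Current: n = 41, width = 10.52
New: n = 164, width ≈ 5.10

Width reduced by factor of 10.52/5.10 = 2.06.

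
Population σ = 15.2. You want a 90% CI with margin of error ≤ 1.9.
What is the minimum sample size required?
n ≥ 174

For margin E ≤ 1.9:
n ≥ (z* · σ / E)²
n ≥ (1.645 · 15.2 / 1.9)²
n ≥ 173.19

Minimum n = 174 (rounding up)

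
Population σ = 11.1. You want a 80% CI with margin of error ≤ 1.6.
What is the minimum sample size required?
n ≥ 80

For margin E ≤ 1.6:
n ≥ (z* · σ / E)²
n ≥ (1.282 · 11.1 / 1.6)²
n ≥ 79.10

Minimum n = 80 (rounding up)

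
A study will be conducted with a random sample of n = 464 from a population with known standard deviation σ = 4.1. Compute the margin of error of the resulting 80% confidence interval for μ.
Margin of error = 0.24

Margin of error = z* · σ/√n
= 1.282 · 4.1/√464
= 1.282 · 4.1/21.5407
= 0.24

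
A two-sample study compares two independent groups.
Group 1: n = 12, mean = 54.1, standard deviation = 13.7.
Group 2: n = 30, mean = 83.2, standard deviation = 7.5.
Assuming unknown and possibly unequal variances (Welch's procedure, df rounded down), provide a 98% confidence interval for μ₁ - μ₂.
(-40.19, -18.01)

Difference: x̄₁ - x̄₂ = -29.10
SE = √(s₁²/n₁ + s₂²/n₂) = √(13.7²/12 + 7.5²/30) = 4.1852
df = 13.72 → 13 (Welch–Satterthwaite, rounded down)
t* = 2.650

CI: -29.10 ± 2.650 · 4.1852 = -29.10 ± 11.09 = (-40.19, -18.01)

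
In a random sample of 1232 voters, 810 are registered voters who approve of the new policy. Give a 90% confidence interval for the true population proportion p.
(0.635, 0.680)

Proportion CI:
p̂ = 810/1232 = 0.65747
SE = √(p̂(1-p̂)/n) = √(0.65747 · 0.34253 / 1232) = 0.01352

z* = 1.645
Margin = z* · SE = 1.645 · 0.01352 = 0.0222

CI: 0.65747 ± 0.0222 = (0.635, 0.680)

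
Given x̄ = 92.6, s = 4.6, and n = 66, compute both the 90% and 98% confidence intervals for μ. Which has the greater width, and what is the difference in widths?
98% CI is wider by 0.81

df = 65
90% CI: t* = 1.669, (91.65, 93.55), width = 2 · t* · s/√n = 1.89
98% CI: t* = 2.385, (91.25, 93.95), width = 2 · t* · s/√n = 2.70

The 98% CI is wider by 2.70 - 1.89 = 0.81.
Higher confidence requires a wider interval.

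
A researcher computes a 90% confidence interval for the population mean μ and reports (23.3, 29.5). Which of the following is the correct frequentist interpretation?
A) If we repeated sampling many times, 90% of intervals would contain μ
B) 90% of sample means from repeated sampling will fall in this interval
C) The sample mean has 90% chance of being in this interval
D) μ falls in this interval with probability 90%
A

A) Correct — this is the frequentist long-run coverage interpretation.
B) Wrong — coverage applies to intervals containing μ, not to future x̄ values.
C) Wrong — x̄ is observed and sits in the interval by construction.
D) Wrong — μ is fixed; the randomness lives in the interval, not in μ.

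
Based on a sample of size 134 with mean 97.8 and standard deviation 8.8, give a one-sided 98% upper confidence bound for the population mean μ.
μ ≤ 99.38

Upper bound (one-sided):
t* = 2.074 (one-sided for 98%)
Upper bound = x̄ + t* · s/√n = 97.8 + 2.074 · 8.8/√134 = 99.38

We are 98% confident that μ ≤ 99.38.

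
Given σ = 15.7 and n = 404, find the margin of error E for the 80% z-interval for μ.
Margin of error = 1.00

Margin of error = z* · σ/√n
= 1.282 · 15.7/√404
= 1.282 · 15.7/20.0998
= 1.00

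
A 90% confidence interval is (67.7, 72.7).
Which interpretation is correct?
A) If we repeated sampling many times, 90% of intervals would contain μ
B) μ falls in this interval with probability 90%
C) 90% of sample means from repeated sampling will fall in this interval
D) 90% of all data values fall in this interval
A

A) Correct — this is the frequentist long-run coverage interpretation.
B) Wrong — μ is fixed; the randomness lives in the interval, not in μ.
C) Wrong — coverage applies to intervals containing μ, not to future x̄ values.
D) Wrong — a CI is about the parameter μ, not individual data values.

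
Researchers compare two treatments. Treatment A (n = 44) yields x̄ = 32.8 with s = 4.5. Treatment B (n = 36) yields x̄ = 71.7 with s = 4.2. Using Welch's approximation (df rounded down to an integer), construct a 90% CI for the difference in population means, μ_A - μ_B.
(-40.52, -37.28)

Difference: x̄₁ - x̄₂ = -38.90
SE = √(s₁²/n₁ + s₂²/n₂) = √(4.5²/44 + 4.2²/36) = 0.9748
df = 76.61 → 76 (Welch–Satterthwaite, rounded down)
t* = 1.665

CI: -38.90 ± 1.665 · 0.9748 = -38.90 ± 1.62 = (-40.52, -37.28)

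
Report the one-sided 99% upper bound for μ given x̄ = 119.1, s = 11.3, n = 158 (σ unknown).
μ ≤ 121.21

Upper bound (one-sided):
t* = 2.350 (one-sided for 99%)
Upper bound = x̄ + t* · s/√n = 119.1 + 2.350 · 11.3/√158 = 121.21

We are 99% confident that μ ≤ 121.21.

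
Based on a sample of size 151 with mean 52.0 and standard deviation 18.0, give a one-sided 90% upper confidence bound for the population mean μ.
μ ≤ 53.89

Upper bound (one-sided):
t* = 1.287 (one-sided for 90%)
Upper bound = x̄ + t* · s/√n = 52.0 + 1.287 · 18.0/√151 = 53.89

We are 90% confident that μ ≤ 53.89.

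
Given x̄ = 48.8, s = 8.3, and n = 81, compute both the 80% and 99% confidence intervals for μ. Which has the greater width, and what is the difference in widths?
99% CI is wider by 2.49

df = 80
80% CI: t* = 1.292, (47.61, 49.99), width = 2 · t* · s/√n = 2.38
99% CI: t* = 2.639, (46.37, 51.23), width = 2 · t* · s/√n = 4.87

The 99% CI is wider by 4.87 - 2.38 = 2.49.
Higher confidence requires a wider interval.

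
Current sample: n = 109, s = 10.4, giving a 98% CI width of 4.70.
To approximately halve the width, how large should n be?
n ≈ 436

CI width ∝ 1/√n
To reduce width by factor 2, need √n to grow by 2 → need 2² = 4 times as many samples.

Current: n = 109, width = 4.70
New: n = 436, width ≈ 2.33

Width reduced by factor of 4.70/2.33 = 2.02.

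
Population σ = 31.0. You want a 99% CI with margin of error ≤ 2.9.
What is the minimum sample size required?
n ≥ 759

For margin E ≤ 2.9:
n ≥ (z* · σ / E)²
n ≥ (2.576 · 31.0 / 2.9)²
n ≥ 758.26

Minimum n = 759 (rounding up)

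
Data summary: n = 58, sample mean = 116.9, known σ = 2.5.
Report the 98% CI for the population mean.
(116.14, 117.66)

z-interval (σ known):
z* = 2.326 for 98% confidence

Margin of error = z* · σ/√n = 2.326 · 2.5/√58 = 0.76

CI: (116.9 - 0.76, 116.9 + 0.76) = (116.14, 117.66)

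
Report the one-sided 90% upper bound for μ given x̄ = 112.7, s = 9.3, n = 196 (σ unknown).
μ ≤ 113.55

Upper bound (one-sided):
t* = 1.286 (one-sided for 90%)
Upper bound = x̄ + t* · s/√n = 112.7 + 1.286 · 9.3/√196 = 113.55

We are 90% confident that μ ≤ 113.55.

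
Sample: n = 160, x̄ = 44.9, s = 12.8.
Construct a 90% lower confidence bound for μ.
μ ≥ 43.60

Lower bound (one-sided):
t* = 1.287 (one-sided for 90%)
Lower bound = x̄ - t* · s/√n = 44.9 - 1.287 · 12.8/√160 = 43.60

We are 90% confident that μ ≥ 43.60.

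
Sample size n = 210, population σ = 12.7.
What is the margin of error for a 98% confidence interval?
Margin of error = 2.04

Margin of error = z* · σ/√n
= 2.326 · 12.7/√210
= 2.326 · 12.7/14.4914
= 2.04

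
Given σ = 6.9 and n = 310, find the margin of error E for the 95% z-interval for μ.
Margin of error = 0.77

Margin of error = z* · σ/√n
= 1.960 · 6.9/√310
= 1.960 · 6.9/17.6068
= 0.77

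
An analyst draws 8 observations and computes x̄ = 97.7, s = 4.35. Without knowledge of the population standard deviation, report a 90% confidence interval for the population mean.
(94.79, 100.61)

t-interval (σ unknown):
df = n - 1 = 7
t* = 1.895 for 90% confidence

Margin of error = t* · s/√n = 1.895 · 4.35/√8 = 2.91

CI: (94.79, 100.61)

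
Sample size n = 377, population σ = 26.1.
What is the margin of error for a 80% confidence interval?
Margin of error = 1.72

Margin of error = z* · σ/√n
= 1.282 · 26.1/√377
= 1.282 · 26.1/19.4165
= 1.72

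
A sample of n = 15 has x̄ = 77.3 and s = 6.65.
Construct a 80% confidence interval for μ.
(74.99, 79.61)

t-interval (σ unknown):
df = n - 1 = 14
t* = 1.345 for 80% confidence

Margin of error = t* · s/√n = 1.345 · 6.65/√15 = 2.31

CI: (74.99, 79.61)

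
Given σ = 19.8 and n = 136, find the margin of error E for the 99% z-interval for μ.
Margin of error = 4.37

Margin of error = z* · σ/√n
= 2.576 · 19.8/√136
= 2.576 · 19.8/11.6619
= 4.37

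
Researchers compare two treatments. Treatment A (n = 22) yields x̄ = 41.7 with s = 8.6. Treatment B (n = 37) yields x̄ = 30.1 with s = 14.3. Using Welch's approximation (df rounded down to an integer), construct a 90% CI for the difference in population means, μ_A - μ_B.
(6.61, 16.59)

Difference: x̄₁ - x̄₂ = 11.60
SE = √(s₁²/n₁ + s₂²/n₂) = √(8.6²/22 + 14.3²/37) = 2.9814
df = 56.98 → 56 (Welch–Satterthwaite, rounded down)
t* = 1.673

CI: 11.60 ± 1.673 · 2.9814 = 11.60 ± 4.99 = (6.61, 16.59)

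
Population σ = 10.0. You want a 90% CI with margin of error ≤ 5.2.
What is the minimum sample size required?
n ≥ 11

For margin E ≤ 5.2:
n ≥ (z* · σ / E)²
n ≥ (1.645 · 10.0 / 5.2)²
n ≥ 10.01

Minimum n = 11 (rounding up)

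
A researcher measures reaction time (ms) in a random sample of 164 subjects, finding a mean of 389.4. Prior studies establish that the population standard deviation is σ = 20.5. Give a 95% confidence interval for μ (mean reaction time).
(386.26, 392.54)

z-interval (σ known):
z* = 1.960 for 95% confidence

Margin of error = z* · σ/√n = 1.960 · 20.5/√164 = 3.14

CI: (389.4 - 3.14, 389.4 + 3.14) = (386.26, 392.54)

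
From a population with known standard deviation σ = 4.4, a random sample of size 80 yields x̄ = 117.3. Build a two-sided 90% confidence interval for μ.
(116.49, 118.11)

z-interval (σ known):
z* = 1.645 for 90% confidence

Margin of error = z* · σ/√n = 1.645 · 4.4/√80 = 0.81

CI: (117.3 - 0.81, 117.3 + 0.81) = (116.49, 118.11)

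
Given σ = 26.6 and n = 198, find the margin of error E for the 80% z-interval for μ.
Margin of error = 2.42

Margin of error = z* · σ/√n
= 1.282 · 26.6/√198
= 1.282 · 26.6/14.0712
= 2.42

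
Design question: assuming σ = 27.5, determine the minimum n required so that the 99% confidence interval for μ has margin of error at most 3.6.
n ≥ 388

For margin E ≤ 3.6:
n ≥ (z* · σ / E)²
n ≥ (2.576 · 27.5 / 3.6)²
n ≥ 387.21

Minimum n = 388 (rounding up)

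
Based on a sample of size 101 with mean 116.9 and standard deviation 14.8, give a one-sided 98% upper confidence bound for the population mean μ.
μ ≤ 119.96

Upper bound (one-sided):
t* = 2.081 (one-sided for 98%)
Upper bound = x̄ + t* · s/√n = 116.9 + 2.081 · 14.8/√101 = 119.96

We are 98% confident that μ ≤ 119.96.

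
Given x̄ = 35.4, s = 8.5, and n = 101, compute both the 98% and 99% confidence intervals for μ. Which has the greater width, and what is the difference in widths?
99% CI is wider by 0.44

df = 100
98% CI: t* = 2.364, (33.40, 37.40), width = 2 · t* · s/√n = 4.00
99% CI: t* = 2.626, (33.18, 37.62), width = 2 · t* · s/√n = 4.44

The 99% CI is wider by 4.44 - 4.00 = 0.44.
Higher confidence requires a wider interval.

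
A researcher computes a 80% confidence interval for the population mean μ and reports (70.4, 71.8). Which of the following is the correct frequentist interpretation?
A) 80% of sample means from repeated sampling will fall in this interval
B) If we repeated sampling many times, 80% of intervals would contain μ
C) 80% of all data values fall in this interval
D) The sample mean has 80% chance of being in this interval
B

A) Wrong — coverage applies to intervals containing μ, not to future x̄ values.
B) Correct — this is the frequentist long-run coverage interpretation.
C) Wrong — a CI is about the parameter μ, not individual data values.
D) Wrong — x̄ is observed and sits in the interval by construction.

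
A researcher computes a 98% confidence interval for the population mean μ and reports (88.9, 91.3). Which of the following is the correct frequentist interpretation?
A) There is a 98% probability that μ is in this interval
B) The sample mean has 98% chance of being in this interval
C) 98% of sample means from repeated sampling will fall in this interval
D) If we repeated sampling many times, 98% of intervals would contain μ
D

A) Wrong — μ is fixed; the randomness lives in the interval, not in μ.
B) Wrong — x̄ is observed and sits in the interval by construction.
C) Wrong — coverage applies to intervals containing μ, not to future x̄ values.
D) Correct — this is the frequentist long-run coverage interpretation.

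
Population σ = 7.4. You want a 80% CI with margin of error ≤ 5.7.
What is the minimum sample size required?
n ≥ 3

For margin E ≤ 5.7:
n ≥ (z* · σ / E)²
n ≥ (1.282 · 7.4 / 5.7)²
n ≥ 2.77

Minimum n = 3 (rounding up)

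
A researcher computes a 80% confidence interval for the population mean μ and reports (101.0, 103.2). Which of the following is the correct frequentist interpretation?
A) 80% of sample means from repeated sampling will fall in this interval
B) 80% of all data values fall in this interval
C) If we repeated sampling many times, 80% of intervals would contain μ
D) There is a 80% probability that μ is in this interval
C

A) Wrong — coverage applies to intervals containing μ, not to future x̄ values.
B) Wrong — a CI is about the parameter μ, not individual data values.
C) Correct — this is the frequentist long-run coverage interpretation.
D) Wrong — μ is fixed; the randomness lives in the interval, not in μ.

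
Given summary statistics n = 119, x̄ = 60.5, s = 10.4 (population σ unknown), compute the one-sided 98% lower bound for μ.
μ ≥ 58.52

Lower bound (one-sided):
t* = 2.077 (one-sided for 98%)
Lower bound = x̄ - t* · s/√n = 60.5 - 2.077 · 10.4/√119 = 58.52

We are 98% confident that μ ≥ 58.52.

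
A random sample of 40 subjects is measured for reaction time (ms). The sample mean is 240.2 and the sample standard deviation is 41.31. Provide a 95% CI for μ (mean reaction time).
(226.99, 253.41)

t-interval (σ unknown):
df = n - 1 = 39
t* = 2.023 for 95% confidence

Margin of error = t* · s/√n = 2.023 · 41.31/√40 = 13.21

CI: (226.99, 253.41)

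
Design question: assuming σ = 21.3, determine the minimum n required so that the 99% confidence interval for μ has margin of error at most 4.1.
n ≥ 180

For margin E ≤ 4.1:
n ≥ (z* · σ / E)²
n ≥ (2.576 · 21.3 / 4.1)²
n ≥ 179.09

Minimum n = 180 (rounding up)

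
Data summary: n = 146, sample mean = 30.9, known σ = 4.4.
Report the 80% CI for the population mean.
(30.43, 31.37)

z-interval (σ known):
z* = 1.282 for 80% confidence

Margin of error = z* · σ/√n = 1.282 · 4.4/√146 = 0.47

CI: (30.9 - 0.47, 30.9 + 0.47) = (30.43, 31.37)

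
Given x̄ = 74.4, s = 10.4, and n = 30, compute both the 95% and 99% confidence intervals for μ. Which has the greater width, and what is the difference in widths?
99% CI is wider by 2.70

df = 29
95% CI: t* = 2.045, (70.52, 78.28), width = 2 · t* · s/√n = 7.77
99% CI: t* = 2.756, (69.17, 79.63), width = 2 · t* · s/√n = 10.47

The 99% CI is wider by 10.47 - 7.77 = 2.70.
Higher confidence requires a wider interval.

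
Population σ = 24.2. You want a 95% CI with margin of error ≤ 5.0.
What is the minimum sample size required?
n ≥ 90

For margin E ≤ 5.0:
n ≥ (z* · σ / E)²
n ≥ (1.960 · 24.2 / 5.0)²
n ≥ 89.99

Minimum n = 90 (rounding up)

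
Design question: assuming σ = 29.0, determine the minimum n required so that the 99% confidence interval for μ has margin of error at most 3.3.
n ≥ 513

For margin E ≤ 3.3:
n ≥ (z* · σ / E)²
n ≥ (2.576 · 29.0 / 3.3)²
n ≥ 512.46

Minimum n = 513 (rounding up)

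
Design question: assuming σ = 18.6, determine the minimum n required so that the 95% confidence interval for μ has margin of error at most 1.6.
n ≥ 520

For margin E ≤ 1.6:
n ≥ (z* · σ / E)²
n ≥ (1.960 · 18.6 / 1.6)²
n ≥ 519.16

Minimum n = 520 (rounding up)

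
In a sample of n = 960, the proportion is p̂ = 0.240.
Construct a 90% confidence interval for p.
(0.217, 0.263)

Proportion CI:
SE = √(p̂(1-p̂)/n) = √(0.240 · 0.760 / 960) = 0.01378

z* = 1.645
Margin = z* · SE = 1.645 · 0.01378 = 0.0227

CI: 0.240 ± 0.0227 = (0.217, 0.263)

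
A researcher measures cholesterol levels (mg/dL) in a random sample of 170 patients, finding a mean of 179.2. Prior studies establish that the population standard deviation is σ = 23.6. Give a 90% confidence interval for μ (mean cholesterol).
(176.22, 182.18)

z-interval (σ known):
z* = 1.645 for 90% confidence

Margin of error = z* · σ/√n = 1.645 · 23.6/√170 = 2.98

CI: (179.2 - 2.98, 179.2 + 2.98) = (176.22, 182.18)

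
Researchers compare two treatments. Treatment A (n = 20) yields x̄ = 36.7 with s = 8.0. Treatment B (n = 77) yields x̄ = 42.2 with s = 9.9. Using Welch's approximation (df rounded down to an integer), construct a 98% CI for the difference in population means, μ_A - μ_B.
(-10.66, -0.34)

Difference: x̄₁ - x̄₂ = -5.50
SE = √(s₁²/n₁ + s₂²/n₂) = √(8.0²/20 + 9.9²/77) = 2.1149
df = 35.71 → 35 (Welch–Satterthwaite, rounded down)
t* = 2.438

CI: -5.50 ± 2.438 · 2.1149 = -5.50 ± 5.16 = (-10.66, -0.34)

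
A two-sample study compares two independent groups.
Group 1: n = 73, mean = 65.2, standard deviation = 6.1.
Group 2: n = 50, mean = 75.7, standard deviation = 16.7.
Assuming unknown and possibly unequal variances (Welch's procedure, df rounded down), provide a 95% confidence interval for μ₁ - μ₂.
(-15.44, -5.56)

Difference: x̄₁ - x̄₂ = -10.50
SE = √(s₁²/n₁ + s₂²/n₂) = √(6.1²/73 + 16.7²/50) = 2.4673
df = 58.04 → 58 (Welch–Satterthwaite, rounded down)
t* = 2.002

CI: -10.50 ± 2.002 · 2.4673 = -10.50 ± 4.94 = (-15.44, -5.56)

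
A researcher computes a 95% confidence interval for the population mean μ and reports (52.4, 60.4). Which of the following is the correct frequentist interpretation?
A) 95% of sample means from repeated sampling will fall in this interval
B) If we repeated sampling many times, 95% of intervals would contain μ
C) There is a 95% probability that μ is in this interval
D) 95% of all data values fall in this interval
B

A) Wrong — coverage applies to intervals containing μ, not to future x̄ values.
B) Correct — this is the frequentist long-run coverage interpretation.
C) Wrong — μ is fixed; the randomness lives in the interval, not in μ.
D) Wrong — a CI is about the parameter μ, not individual data values.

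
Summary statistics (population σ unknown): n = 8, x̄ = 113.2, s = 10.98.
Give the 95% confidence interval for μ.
(104.02, 122.38)

t-interval (σ unknown):
df = n - 1 = 7
t* = 2.365 for 95% confidence

Margin of error = t* · s/√n = 2.365 · 10.98/√8 = 9.18

CI: (104.02, 122.38)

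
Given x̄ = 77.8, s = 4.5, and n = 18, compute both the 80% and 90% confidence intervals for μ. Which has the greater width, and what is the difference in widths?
90% CI is wider by 0.86

df = 17
80% CI: t* = 1.333, (76.39, 79.21), width = 2 · t* · s/√n = 2.83
90% CI: t* = 1.740, (75.95, 79.65), width = 2 · t* · s/√n = 3.69

The 90% CI is wider by 3.69 - 2.83 = 0.86.
Higher confidence requires a wider interval.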